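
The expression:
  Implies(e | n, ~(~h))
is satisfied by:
  {h: True, n: False, e: False}
  {h: True, e: True, n: False}
  {h: True, n: True, e: False}
  {h: True, e: True, n: True}
  {e: False, n: False, h: False}


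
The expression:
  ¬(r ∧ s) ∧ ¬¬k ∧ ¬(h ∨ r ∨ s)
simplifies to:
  k ∧ ¬h ∧ ¬r ∧ ¬s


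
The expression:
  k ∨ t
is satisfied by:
  {k: True, t: True}
  {k: True, t: False}
  {t: True, k: False}


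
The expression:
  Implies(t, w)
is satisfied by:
  {w: True, t: False}
  {t: False, w: False}
  {t: True, w: True}


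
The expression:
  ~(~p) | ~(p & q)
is always true.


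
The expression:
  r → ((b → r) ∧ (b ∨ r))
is always true.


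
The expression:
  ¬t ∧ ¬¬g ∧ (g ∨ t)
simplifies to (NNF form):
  g ∧ ¬t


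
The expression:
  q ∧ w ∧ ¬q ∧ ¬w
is never true.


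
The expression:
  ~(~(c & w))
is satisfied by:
  {c: True, w: True}


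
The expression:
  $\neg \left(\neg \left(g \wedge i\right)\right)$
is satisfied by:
  {i: True, g: True}


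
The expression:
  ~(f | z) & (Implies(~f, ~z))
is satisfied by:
  {z: False, f: False}


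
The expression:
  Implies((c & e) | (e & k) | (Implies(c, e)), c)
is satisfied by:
  {c: True}


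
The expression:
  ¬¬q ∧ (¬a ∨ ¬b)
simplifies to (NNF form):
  q ∧ (¬a ∨ ¬b)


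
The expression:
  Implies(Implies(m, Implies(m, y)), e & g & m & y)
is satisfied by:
  {m: True, e: True, g: True, y: False}
  {m: True, e: True, g: False, y: False}
  {m: True, g: True, e: False, y: False}
  {m: True, g: False, e: False, y: False}
  {m: True, y: True, e: True, g: True}


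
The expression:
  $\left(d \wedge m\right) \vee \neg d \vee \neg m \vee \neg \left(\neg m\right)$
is always true.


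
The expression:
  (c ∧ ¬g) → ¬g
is always true.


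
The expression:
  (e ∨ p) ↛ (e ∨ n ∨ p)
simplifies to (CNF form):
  False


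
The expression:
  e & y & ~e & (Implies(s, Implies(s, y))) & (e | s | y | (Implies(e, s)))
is never true.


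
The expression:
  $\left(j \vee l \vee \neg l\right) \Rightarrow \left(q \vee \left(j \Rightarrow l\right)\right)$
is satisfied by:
  {q: True, l: True, j: False}
  {q: True, l: False, j: False}
  {l: True, q: False, j: False}
  {q: False, l: False, j: False}
  {j: True, q: True, l: True}
  {j: True, q: True, l: False}
  {j: True, l: True, q: False}


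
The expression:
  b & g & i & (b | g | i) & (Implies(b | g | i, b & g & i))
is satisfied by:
  {i: True, b: True, g: True}


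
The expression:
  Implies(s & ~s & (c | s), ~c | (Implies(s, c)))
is always true.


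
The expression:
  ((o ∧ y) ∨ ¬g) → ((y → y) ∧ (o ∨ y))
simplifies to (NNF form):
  g ∨ o ∨ y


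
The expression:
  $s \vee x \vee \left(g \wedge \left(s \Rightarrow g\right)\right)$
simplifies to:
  $g \vee s \vee x$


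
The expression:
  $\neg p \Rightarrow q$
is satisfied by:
  {q: True, p: True}
  {q: True, p: False}
  {p: True, q: False}


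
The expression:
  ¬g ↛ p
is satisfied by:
  {p: True, g: False}
  {g: False, p: False}
  {g: True, p: True}


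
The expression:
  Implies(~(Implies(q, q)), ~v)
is always true.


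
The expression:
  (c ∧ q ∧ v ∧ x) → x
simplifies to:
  True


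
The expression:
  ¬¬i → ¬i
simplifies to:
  ¬i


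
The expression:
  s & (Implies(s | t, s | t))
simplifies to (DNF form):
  s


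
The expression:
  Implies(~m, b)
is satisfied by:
  {b: True, m: True}
  {b: True, m: False}
  {m: True, b: False}


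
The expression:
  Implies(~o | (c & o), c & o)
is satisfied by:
  {o: True}


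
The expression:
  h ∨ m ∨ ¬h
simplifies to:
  True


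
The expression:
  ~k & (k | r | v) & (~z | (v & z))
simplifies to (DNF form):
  (v & ~k) | (r & v & ~k) | (r & ~k & ~z) | (v & ~k & ~z)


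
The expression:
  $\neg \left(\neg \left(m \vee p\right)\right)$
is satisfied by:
  {m: True, p: True}
  {m: True, p: False}
  {p: True, m: False}


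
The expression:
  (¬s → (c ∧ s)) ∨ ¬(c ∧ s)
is always true.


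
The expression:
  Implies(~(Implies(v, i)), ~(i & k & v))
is always true.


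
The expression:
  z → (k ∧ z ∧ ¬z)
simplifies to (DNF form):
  ¬z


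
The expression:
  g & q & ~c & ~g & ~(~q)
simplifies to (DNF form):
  False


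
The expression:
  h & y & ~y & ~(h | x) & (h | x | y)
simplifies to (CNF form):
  False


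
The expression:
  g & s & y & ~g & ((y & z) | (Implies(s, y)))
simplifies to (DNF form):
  False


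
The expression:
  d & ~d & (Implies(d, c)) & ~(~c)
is never true.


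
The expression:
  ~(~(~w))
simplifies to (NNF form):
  ~w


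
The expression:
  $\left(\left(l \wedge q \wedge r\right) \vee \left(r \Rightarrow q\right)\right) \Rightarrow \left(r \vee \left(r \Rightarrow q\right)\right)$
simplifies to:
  $\text{True}$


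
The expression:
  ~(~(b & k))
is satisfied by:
  {b: True, k: True}


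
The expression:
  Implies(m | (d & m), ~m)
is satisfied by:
  {m: False}


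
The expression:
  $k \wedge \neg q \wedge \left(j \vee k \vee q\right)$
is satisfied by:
  {k: True, q: False}


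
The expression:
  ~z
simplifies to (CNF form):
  ~z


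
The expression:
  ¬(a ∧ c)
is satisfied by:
  {c: False, a: False}
  {a: True, c: False}
  {c: True, a: False}


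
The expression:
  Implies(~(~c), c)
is always true.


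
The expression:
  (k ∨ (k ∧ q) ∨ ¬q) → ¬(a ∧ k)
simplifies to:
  ¬a ∨ ¬k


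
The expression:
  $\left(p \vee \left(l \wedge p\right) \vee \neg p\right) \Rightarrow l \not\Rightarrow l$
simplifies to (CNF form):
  $\text{False}$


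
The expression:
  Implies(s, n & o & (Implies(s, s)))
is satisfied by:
  {n: True, o: True, s: False}
  {n: True, o: False, s: False}
  {o: True, n: False, s: False}
  {n: False, o: False, s: False}
  {n: True, s: True, o: True}


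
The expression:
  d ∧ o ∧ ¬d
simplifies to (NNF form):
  False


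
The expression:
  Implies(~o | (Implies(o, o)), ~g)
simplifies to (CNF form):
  ~g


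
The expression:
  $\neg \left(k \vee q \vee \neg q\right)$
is never true.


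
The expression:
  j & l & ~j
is never true.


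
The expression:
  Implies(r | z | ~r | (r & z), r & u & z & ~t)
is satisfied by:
  {r: True, z: True, u: True, t: False}


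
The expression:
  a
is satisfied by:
  {a: True}


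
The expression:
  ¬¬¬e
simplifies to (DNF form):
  ¬e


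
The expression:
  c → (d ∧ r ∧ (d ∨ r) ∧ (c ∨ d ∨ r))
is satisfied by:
  {d: True, r: True, c: False}
  {d: True, r: False, c: False}
  {r: True, d: False, c: False}
  {d: False, r: False, c: False}
  {d: True, c: True, r: True}


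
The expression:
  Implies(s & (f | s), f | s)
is always true.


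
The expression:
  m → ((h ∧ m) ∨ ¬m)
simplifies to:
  h ∨ ¬m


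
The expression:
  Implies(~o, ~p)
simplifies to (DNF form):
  o | ~p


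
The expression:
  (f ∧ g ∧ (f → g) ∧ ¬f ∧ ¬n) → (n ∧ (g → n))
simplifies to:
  True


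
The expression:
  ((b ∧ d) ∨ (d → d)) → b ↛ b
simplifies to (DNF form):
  False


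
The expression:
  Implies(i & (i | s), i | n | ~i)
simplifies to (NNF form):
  True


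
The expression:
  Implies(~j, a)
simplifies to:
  a | j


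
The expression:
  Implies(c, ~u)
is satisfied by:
  {u: False, c: False}
  {c: True, u: False}
  {u: True, c: False}


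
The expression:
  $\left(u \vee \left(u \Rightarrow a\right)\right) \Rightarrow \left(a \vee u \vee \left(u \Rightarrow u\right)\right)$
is always true.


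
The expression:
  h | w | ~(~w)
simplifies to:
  h | w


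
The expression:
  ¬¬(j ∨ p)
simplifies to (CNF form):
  j ∨ p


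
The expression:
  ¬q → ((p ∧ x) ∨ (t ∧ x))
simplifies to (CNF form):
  (q ∨ x) ∧ (p ∨ q ∨ t) ∧ (p ∨ q ∨ x) ∧ (q ∨ t ∨ x)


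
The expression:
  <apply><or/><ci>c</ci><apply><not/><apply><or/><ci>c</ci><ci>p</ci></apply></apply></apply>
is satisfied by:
  {c: True, p: False}
  {p: False, c: False}
  {p: True, c: True}


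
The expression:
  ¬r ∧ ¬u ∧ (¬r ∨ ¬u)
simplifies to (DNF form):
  ¬r ∧ ¬u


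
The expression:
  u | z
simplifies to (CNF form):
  u | z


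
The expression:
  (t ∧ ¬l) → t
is always true.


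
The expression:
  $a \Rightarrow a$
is always true.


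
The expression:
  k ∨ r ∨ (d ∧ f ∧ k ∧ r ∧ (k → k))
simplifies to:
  k ∨ r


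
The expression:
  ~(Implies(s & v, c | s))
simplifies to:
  False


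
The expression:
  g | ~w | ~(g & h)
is always true.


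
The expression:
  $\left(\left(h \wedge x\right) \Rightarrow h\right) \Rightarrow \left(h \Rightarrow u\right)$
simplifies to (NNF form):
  $u \vee \neg h$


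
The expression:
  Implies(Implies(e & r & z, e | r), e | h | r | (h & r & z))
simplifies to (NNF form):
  e | h | r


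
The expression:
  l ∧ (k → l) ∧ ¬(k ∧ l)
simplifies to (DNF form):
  l ∧ ¬k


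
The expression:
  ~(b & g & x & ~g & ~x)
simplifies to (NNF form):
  True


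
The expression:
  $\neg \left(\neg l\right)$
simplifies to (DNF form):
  $l$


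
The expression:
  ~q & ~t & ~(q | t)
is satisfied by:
  {q: False, t: False}


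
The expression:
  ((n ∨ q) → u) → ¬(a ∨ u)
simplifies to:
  ¬u ∧ (n ∨ q ∨ ¬a)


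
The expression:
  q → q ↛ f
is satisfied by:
  {q: False, f: False}
  {f: True, q: False}
  {q: True, f: False}


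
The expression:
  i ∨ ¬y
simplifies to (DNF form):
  i ∨ ¬y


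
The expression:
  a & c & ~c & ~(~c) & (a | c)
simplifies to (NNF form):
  False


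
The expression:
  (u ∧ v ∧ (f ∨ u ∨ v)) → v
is always true.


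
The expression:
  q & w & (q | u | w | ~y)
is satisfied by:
  {w: True, q: True}


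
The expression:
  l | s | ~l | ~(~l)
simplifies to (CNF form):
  True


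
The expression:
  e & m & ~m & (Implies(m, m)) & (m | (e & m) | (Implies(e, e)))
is never true.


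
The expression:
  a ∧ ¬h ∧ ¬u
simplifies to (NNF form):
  a ∧ ¬h ∧ ¬u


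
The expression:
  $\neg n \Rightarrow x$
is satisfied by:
  {n: True, x: True}
  {n: True, x: False}
  {x: True, n: False}


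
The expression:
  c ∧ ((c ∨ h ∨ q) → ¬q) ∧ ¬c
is never true.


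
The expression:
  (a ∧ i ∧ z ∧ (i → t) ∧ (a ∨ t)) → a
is always true.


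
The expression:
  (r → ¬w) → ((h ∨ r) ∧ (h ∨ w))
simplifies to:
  h ∨ (r ∧ w)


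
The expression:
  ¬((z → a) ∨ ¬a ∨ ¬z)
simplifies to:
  False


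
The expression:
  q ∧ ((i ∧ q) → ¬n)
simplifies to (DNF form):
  (q ∧ ¬i) ∨ (q ∧ ¬n)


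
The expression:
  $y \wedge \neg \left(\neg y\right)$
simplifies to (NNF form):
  $y$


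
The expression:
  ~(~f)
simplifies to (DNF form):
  f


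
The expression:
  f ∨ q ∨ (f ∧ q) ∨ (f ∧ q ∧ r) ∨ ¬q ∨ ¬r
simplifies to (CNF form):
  True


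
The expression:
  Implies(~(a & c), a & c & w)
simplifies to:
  a & c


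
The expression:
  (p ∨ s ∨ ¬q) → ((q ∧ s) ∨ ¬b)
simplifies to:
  (q ∧ s) ∨ (q ∧ ¬p) ∨ ¬b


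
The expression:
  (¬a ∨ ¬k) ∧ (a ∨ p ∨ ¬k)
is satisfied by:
  {p: True, k: False, a: False}
  {p: False, k: False, a: False}
  {a: True, p: True, k: False}
  {a: True, p: False, k: False}
  {k: True, p: True, a: False}


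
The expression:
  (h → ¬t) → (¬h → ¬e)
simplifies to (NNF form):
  h ∨ ¬e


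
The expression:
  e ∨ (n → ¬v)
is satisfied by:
  {e: True, v: False, n: False}
  {v: False, n: False, e: False}
  {n: True, e: True, v: False}
  {n: True, v: False, e: False}
  {e: True, v: True, n: False}
  {v: True, e: False, n: False}
  {n: True, v: True, e: True}


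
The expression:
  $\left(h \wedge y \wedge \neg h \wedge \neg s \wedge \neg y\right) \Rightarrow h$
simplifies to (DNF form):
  $\text{True}$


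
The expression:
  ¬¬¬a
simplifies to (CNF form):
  ¬a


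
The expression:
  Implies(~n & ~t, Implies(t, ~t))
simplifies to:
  True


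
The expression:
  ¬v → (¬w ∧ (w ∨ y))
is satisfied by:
  {y: True, v: True, w: False}
  {v: True, w: False, y: False}
  {y: True, v: True, w: True}
  {v: True, w: True, y: False}
  {y: True, w: False, v: False}


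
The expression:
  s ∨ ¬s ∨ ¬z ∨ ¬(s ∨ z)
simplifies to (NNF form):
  True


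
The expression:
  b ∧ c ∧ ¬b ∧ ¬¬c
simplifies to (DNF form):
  False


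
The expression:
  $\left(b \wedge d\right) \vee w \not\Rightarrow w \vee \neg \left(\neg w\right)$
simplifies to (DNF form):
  $w \vee \left(b \wedge d\right)$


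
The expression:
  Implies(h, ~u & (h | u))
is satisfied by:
  {h: False, u: False}
  {u: True, h: False}
  {h: True, u: False}


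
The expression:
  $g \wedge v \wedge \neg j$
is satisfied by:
  {g: True, v: True, j: False}


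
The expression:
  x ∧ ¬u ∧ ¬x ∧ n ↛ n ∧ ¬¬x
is never true.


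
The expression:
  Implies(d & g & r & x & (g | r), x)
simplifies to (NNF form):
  True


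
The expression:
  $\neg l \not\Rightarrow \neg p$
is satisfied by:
  {p: True, l: False}


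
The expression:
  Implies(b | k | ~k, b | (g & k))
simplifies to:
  b | (g & k)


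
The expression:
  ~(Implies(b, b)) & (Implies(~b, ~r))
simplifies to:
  False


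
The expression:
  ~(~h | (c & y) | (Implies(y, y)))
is never true.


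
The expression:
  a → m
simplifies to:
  m ∨ ¬a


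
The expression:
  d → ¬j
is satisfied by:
  {d: False, j: False}
  {j: True, d: False}
  {d: True, j: False}


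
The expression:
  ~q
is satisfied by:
  {q: False}


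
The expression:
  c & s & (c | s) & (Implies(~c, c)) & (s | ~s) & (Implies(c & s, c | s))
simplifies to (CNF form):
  c & s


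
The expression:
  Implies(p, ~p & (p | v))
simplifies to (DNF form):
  ~p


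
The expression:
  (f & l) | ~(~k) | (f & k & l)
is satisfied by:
  {k: True, f: True, l: True}
  {k: True, f: True, l: False}
  {k: True, l: True, f: False}
  {k: True, l: False, f: False}
  {f: True, l: True, k: False}


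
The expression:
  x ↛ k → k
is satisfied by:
  {k: True, x: False}
  {x: False, k: False}
  {x: True, k: True}


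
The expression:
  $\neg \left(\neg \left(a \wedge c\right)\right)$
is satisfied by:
  {a: True, c: True}


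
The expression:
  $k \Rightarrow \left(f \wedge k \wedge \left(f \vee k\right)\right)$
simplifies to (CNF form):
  $f \vee \neg k$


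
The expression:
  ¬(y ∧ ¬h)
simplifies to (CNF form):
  h ∨ ¬y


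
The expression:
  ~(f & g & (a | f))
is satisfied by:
  {g: False, f: False}
  {f: True, g: False}
  {g: True, f: False}


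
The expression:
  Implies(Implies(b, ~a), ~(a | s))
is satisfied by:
  {b: True, s: False, a: False}
  {s: False, a: False, b: False}
  {b: True, a: True, s: False}
  {b: True, a: True, s: True}


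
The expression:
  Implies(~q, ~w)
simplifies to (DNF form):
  q | ~w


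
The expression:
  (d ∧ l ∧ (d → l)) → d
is always true.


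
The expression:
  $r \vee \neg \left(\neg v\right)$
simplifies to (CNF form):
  $r \vee v$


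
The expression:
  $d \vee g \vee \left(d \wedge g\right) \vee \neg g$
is always true.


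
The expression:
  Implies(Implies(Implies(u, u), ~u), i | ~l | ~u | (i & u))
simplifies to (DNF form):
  True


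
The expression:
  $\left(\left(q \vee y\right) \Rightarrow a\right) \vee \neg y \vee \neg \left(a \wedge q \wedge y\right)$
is always true.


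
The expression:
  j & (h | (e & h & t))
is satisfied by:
  {h: True, j: True}


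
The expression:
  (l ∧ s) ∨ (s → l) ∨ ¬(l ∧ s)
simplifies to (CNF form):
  True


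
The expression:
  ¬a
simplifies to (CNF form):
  ¬a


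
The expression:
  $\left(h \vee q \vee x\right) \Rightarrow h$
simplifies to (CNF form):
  $\left(h \vee \neg q\right) \wedge \left(h \vee \neg x\right)$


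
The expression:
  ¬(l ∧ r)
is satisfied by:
  {l: False, r: False}
  {r: True, l: False}
  {l: True, r: False}


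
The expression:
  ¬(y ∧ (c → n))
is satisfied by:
  {c: True, n: False, y: False}
  {n: False, y: False, c: False}
  {c: True, n: True, y: False}
  {n: True, c: False, y: False}
  {y: True, c: True, n: False}


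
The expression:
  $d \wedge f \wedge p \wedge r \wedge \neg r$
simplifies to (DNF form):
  $\text{False}$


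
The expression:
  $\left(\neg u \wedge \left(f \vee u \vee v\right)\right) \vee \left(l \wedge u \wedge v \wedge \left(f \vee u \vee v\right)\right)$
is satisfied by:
  {l: True, v: True, f: True, u: False}
  {l: True, v: True, f: False, u: False}
  {v: True, f: True, u: False, l: False}
  {v: True, f: False, u: False, l: False}
  {l: True, f: True, u: False, v: False}
  {f: True, l: False, u: False, v: False}
  {l: True, v: True, u: True, f: True}
  {l: True, v: True, u: True, f: False}


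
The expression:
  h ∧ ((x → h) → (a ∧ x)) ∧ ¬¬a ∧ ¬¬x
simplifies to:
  a ∧ h ∧ x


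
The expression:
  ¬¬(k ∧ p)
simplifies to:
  k ∧ p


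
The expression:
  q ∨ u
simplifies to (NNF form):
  q ∨ u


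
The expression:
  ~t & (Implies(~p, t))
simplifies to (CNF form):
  p & ~t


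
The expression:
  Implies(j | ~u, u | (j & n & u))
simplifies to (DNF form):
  u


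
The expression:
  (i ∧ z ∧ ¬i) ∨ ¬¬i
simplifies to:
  i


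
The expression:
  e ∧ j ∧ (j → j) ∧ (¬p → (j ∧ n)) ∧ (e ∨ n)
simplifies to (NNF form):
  e ∧ j ∧ (n ∨ p)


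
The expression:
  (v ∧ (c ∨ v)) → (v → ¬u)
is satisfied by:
  {u: False, v: False}
  {v: True, u: False}
  {u: True, v: False}


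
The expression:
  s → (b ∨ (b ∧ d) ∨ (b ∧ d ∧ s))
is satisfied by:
  {b: True, s: False}
  {s: False, b: False}
  {s: True, b: True}


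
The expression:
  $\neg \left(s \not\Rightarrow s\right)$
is always true.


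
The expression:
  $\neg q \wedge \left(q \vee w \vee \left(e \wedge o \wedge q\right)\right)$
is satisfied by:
  {w: True, q: False}


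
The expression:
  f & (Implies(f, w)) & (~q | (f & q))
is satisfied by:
  {w: True, f: True}


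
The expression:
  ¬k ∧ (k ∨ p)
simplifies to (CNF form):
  p ∧ ¬k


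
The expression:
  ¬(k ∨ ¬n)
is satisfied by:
  {n: True, k: False}


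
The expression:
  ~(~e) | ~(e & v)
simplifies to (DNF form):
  True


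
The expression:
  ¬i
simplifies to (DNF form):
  ¬i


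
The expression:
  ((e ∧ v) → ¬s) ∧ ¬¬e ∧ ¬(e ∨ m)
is never true.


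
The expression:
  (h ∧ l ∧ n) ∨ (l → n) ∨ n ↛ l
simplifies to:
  n ∨ ¬l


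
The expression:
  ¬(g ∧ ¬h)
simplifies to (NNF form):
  h ∨ ¬g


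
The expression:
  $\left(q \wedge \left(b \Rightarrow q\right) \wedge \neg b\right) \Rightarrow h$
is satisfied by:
  {b: True, h: True, q: False}
  {b: True, h: False, q: False}
  {h: True, b: False, q: False}
  {b: False, h: False, q: False}
  {b: True, q: True, h: True}
  {b: True, q: True, h: False}
  {q: True, h: True, b: False}


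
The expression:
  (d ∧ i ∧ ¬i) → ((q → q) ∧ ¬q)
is always true.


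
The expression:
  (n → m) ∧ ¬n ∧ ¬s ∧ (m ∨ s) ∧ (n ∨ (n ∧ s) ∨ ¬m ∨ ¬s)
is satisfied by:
  {m: True, n: False, s: False}


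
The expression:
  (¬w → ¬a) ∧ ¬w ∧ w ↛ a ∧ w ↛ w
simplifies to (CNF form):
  False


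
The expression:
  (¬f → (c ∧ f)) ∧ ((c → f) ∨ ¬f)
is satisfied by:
  {f: True}


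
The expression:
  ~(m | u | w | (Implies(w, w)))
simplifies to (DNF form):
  False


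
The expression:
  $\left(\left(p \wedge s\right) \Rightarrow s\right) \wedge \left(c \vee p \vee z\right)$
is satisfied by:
  {z: True, c: True, p: True}
  {z: True, c: True, p: False}
  {z: True, p: True, c: False}
  {z: True, p: False, c: False}
  {c: True, p: True, z: False}
  {c: True, p: False, z: False}
  {p: True, c: False, z: False}


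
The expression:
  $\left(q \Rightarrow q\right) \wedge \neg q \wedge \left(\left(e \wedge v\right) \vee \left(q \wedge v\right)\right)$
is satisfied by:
  {e: True, v: True, q: False}


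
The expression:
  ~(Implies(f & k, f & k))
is never true.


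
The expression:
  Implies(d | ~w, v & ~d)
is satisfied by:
  {v: True, w: True, d: False}
  {v: True, d: False, w: False}
  {w: True, d: False, v: False}


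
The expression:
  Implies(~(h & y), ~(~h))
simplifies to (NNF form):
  h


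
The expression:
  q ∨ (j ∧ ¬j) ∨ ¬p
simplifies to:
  q ∨ ¬p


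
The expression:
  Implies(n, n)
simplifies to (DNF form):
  True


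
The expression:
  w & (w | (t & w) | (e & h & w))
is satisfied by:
  {w: True}


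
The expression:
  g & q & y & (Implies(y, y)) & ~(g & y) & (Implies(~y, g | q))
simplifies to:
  False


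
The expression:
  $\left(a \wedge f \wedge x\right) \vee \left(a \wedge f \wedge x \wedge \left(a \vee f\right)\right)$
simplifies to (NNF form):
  $a \wedge f \wedge x$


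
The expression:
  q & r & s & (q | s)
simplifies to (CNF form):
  q & r & s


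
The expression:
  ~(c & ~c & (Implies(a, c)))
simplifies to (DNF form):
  True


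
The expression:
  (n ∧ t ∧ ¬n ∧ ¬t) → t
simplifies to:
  True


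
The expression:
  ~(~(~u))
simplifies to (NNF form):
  ~u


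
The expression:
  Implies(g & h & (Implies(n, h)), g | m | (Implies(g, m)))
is always true.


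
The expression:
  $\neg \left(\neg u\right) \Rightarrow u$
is always true.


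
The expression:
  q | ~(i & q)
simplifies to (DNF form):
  True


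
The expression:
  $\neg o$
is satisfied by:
  {o: False}


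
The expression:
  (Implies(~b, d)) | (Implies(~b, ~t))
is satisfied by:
  {b: True, d: True, t: False}
  {b: True, t: False, d: False}
  {d: True, t: False, b: False}
  {d: False, t: False, b: False}
  {b: True, d: True, t: True}
  {b: True, t: True, d: False}
  {d: True, t: True, b: False}


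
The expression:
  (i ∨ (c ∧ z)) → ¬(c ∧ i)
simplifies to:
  ¬c ∨ ¬i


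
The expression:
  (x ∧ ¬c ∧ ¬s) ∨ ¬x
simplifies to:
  (¬c ∧ ¬s) ∨ ¬x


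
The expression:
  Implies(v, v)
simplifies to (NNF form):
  True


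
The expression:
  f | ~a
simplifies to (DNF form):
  f | ~a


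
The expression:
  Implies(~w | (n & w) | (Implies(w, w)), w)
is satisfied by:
  {w: True}


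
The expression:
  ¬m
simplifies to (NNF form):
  ¬m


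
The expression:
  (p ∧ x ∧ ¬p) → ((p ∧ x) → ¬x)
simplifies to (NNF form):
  True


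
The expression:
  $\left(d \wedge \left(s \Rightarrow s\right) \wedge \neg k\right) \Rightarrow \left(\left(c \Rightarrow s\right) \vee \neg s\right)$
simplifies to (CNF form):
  $\text{True}$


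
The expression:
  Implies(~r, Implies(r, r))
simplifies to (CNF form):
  True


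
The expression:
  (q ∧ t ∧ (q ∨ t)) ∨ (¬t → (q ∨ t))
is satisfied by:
  {t: True, q: True}
  {t: True, q: False}
  {q: True, t: False}


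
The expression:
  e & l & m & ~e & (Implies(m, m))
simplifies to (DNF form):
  False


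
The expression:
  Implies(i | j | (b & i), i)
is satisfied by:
  {i: True, j: False}
  {j: False, i: False}
  {j: True, i: True}


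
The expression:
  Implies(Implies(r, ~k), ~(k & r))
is always true.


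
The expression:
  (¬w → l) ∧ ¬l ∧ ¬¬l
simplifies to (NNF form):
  False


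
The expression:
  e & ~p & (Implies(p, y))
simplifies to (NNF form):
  e & ~p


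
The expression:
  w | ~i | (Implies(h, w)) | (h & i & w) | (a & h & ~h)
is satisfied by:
  {w: True, h: False, i: False}
  {h: False, i: False, w: False}
  {i: True, w: True, h: False}
  {i: True, h: False, w: False}
  {w: True, h: True, i: False}
  {h: True, w: False, i: False}
  {i: True, h: True, w: True}


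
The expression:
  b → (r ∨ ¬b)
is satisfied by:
  {r: True, b: False}
  {b: False, r: False}
  {b: True, r: True}


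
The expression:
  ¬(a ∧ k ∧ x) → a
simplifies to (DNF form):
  a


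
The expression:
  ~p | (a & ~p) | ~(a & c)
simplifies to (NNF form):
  ~a | ~c | ~p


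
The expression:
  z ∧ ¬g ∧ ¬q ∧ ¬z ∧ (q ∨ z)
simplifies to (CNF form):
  False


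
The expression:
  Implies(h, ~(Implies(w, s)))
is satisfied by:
  {w: True, h: False, s: False}
  {w: False, h: False, s: False}
  {s: True, w: True, h: False}
  {s: True, w: False, h: False}
  {h: True, w: True, s: False}


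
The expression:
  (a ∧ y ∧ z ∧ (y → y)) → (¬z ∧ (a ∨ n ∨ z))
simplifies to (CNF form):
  ¬a ∨ ¬y ∨ ¬z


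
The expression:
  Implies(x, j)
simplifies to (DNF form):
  j | ~x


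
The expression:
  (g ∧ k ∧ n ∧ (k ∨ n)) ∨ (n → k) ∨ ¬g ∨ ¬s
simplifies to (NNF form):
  k ∨ ¬g ∨ ¬n ∨ ¬s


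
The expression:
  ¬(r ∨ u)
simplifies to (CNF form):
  ¬r ∧ ¬u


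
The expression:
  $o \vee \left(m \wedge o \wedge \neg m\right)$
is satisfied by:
  {o: True}


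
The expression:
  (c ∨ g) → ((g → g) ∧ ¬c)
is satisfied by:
  {c: False}


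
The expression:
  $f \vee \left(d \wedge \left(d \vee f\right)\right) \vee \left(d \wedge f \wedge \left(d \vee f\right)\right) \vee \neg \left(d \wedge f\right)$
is always true.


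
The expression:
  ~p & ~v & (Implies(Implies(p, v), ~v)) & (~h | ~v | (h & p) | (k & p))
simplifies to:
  ~p & ~v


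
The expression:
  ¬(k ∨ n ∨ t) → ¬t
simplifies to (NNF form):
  True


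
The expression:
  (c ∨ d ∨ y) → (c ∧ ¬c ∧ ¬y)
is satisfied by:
  {d: False, y: False, c: False}


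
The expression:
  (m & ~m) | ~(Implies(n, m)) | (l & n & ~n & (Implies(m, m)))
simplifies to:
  n & ~m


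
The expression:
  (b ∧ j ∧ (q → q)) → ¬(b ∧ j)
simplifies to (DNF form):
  ¬b ∨ ¬j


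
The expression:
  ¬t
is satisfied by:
  {t: False}


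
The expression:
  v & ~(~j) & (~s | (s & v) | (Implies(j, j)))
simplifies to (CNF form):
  j & v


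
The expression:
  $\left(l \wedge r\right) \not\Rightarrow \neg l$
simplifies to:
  $l \wedge r$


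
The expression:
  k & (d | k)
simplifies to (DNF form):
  k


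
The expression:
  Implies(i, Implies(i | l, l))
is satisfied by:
  {l: True, i: False}
  {i: False, l: False}
  {i: True, l: True}


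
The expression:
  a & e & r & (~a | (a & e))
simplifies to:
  a & e & r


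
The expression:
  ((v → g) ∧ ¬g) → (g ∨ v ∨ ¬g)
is always true.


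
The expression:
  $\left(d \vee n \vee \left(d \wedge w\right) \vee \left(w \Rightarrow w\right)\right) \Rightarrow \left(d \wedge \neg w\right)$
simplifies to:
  $d \wedge \neg w$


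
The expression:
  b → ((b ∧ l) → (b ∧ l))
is always true.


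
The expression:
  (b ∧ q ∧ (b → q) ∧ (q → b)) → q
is always true.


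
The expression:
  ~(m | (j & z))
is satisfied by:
  {z: False, m: False, j: False}
  {j: True, z: False, m: False}
  {z: True, j: False, m: False}


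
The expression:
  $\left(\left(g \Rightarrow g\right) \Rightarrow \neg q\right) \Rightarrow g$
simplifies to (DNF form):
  $g \vee q$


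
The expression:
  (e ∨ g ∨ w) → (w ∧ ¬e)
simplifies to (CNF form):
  ¬e ∧ (w ∨ ¬g)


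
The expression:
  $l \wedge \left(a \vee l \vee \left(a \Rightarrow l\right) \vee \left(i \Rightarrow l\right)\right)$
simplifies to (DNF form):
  $l$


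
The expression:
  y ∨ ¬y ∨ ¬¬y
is always true.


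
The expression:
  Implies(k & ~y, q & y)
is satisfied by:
  {y: True, k: False}
  {k: False, y: False}
  {k: True, y: True}


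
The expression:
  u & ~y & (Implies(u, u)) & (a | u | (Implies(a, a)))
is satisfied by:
  {u: True, y: False}


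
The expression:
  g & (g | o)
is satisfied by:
  {g: True}


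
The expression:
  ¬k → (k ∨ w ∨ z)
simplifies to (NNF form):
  k ∨ w ∨ z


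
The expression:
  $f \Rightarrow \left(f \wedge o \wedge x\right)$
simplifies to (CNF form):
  $\left(o \vee \neg f\right) \wedge \left(x \vee \neg f\right)$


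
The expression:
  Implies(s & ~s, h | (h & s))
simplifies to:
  True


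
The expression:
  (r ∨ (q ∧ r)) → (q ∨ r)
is always true.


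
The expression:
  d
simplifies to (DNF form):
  d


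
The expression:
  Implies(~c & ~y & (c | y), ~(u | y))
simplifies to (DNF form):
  True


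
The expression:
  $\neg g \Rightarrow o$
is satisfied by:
  {o: True, g: True}
  {o: True, g: False}
  {g: True, o: False}


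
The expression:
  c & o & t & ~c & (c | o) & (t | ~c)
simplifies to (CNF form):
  False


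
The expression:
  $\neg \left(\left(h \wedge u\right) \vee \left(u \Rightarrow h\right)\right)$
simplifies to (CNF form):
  $u \wedge \neg h$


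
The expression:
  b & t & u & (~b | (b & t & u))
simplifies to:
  b & t & u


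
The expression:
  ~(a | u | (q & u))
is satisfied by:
  {u: False, a: False}


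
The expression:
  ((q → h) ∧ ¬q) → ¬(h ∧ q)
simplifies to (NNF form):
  True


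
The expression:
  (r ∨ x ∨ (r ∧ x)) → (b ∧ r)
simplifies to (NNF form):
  (b ∧ r) ∨ (¬r ∧ ¬x)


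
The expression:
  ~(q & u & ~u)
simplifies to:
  True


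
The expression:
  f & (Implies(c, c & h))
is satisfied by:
  {h: True, f: True, c: False}
  {f: True, c: False, h: False}
  {h: True, c: True, f: True}


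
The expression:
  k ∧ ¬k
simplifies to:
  False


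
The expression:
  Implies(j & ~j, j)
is always true.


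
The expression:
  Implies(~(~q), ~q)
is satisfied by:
  {q: False}


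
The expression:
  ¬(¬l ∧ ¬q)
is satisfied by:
  {q: True, l: True}
  {q: True, l: False}
  {l: True, q: False}


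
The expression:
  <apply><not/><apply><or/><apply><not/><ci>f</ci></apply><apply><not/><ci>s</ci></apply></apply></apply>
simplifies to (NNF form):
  <apply><and/><ci>f</ci><ci>s</ci></apply>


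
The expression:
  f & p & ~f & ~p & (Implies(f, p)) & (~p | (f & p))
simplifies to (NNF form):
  False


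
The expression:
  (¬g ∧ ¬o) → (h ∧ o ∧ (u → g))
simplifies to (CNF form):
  g ∨ o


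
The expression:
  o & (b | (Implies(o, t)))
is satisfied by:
  {b: True, t: True, o: True}
  {b: True, o: True, t: False}
  {t: True, o: True, b: False}


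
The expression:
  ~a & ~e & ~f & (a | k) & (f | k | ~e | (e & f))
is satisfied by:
  {k: True, e: False, f: False, a: False}


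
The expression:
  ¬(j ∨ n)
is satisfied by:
  {n: False, j: False}


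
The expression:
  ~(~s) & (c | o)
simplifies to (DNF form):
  (c & s) | (o & s)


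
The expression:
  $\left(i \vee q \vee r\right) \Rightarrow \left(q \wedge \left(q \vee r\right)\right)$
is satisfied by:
  {q: True, i: False, r: False}
  {r: True, q: True, i: False}
  {q: True, i: True, r: False}
  {r: True, q: True, i: True}
  {r: False, i: False, q: False}


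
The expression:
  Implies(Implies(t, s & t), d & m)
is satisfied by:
  {d: True, t: True, m: True, s: False}
  {d: True, t: True, s: False, m: False}
  {d: True, m: True, s: False, t: False}
  {t: True, m: True, s: False, d: False}
  {t: True, s: False, m: False, d: False}
  {t: True, d: True, s: True, m: True}
  {d: True, s: True, m: True, t: False}


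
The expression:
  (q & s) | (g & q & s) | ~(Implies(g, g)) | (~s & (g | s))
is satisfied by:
  {g: True, q: True, s: False}
  {g: True, q: False, s: False}
  {s: True, g: True, q: True}
  {s: True, q: True, g: False}


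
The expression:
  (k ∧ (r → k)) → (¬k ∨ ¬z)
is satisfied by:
  {k: False, z: False}
  {z: True, k: False}
  {k: True, z: False}


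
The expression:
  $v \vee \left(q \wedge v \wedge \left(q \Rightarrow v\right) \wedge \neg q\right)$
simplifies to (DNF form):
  $v$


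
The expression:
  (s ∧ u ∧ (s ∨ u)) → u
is always true.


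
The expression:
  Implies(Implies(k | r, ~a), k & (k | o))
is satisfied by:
  {a: True, k: True, r: True}
  {a: True, k: True, r: False}
  {k: True, r: True, a: False}
  {k: True, r: False, a: False}
  {a: True, r: True, k: False}


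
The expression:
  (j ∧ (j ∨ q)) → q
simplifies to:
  q ∨ ¬j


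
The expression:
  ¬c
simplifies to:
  ¬c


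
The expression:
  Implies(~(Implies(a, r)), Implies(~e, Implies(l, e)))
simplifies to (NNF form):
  e | r | ~a | ~l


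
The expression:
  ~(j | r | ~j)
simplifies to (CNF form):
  False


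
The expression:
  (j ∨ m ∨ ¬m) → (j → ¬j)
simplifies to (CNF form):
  ¬j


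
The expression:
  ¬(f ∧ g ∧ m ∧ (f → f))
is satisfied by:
  {g: False, m: False, f: False}
  {f: True, g: False, m: False}
  {m: True, g: False, f: False}
  {f: True, m: True, g: False}
  {g: True, f: False, m: False}
  {f: True, g: True, m: False}
  {m: True, g: True, f: False}


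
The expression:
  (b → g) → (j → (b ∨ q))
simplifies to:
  b ∨ q ∨ ¬j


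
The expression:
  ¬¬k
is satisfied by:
  {k: True}


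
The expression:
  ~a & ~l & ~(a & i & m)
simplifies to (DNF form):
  ~a & ~l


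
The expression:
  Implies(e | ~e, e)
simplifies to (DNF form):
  e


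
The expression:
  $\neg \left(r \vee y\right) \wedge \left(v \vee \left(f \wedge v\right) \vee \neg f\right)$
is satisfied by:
  {v: True, y: False, r: False, f: False}
  {v: False, y: False, r: False, f: False}
  {f: True, v: True, y: False, r: False}


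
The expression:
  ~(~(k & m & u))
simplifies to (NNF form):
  k & m & u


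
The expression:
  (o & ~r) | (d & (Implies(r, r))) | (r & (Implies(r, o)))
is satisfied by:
  {d: True, o: True}
  {d: True, o: False}
  {o: True, d: False}


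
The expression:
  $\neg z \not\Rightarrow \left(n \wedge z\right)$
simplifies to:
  $\neg z$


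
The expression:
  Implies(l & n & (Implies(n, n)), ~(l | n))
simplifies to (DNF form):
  ~l | ~n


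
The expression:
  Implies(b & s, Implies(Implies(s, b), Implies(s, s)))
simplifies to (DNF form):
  True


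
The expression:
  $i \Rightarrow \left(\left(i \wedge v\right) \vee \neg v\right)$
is always true.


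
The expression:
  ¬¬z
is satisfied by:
  {z: True}


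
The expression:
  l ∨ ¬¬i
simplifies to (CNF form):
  i ∨ l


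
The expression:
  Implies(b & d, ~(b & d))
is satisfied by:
  {d: False, b: False}
  {b: True, d: False}
  {d: True, b: False}


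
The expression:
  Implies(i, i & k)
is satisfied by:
  {k: True, i: False}
  {i: False, k: False}
  {i: True, k: True}


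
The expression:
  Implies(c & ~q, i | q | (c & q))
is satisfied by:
  {i: True, q: True, c: False}
  {i: True, c: False, q: False}
  {q: True, c: False, i: False}
  {q: False, c: False, i: False}
  {i: True, q: True, c: True}
  {i: True, c: True, q: False}
  {q: True, c: True, i: False}


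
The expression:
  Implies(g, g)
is always true.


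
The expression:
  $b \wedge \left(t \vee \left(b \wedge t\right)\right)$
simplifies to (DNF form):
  $b \wedge t$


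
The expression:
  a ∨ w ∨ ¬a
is always true.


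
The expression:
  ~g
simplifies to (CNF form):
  ~g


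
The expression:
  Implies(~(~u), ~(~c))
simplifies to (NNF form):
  c | ~u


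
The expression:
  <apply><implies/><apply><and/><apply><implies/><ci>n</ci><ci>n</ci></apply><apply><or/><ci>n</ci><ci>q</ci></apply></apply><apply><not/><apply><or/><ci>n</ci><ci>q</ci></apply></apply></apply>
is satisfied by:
  {n: False, q: False}


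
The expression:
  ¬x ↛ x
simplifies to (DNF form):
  True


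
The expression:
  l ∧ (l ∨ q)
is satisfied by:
  {l: True}


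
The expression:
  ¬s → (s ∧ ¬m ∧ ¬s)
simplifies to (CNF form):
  s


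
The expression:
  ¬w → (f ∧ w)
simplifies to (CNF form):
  w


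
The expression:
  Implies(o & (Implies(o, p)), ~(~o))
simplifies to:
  True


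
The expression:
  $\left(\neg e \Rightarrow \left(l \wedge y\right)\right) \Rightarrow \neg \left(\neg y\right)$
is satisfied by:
  {y: True, e: False}
  {e: False, y: False}
  {e: True, y: True}


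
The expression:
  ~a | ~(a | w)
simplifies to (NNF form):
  ~a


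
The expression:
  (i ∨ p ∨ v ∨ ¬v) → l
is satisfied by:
  {l: True}


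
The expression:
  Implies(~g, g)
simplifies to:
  g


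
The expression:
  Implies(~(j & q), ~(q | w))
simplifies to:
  (j & q) | (~q & ~w)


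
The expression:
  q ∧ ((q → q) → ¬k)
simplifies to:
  q ∧ ¬k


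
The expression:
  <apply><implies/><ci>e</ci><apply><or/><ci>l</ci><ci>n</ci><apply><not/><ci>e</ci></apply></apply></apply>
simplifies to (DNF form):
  <apply><or/><ci>l</ci><ci>n</ci><apply><not/><ci>e</ci></apply></apply>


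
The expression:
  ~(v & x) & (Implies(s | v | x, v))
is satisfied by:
  {v: True, x: False, s: False}
  {x: False, s: False, v: False}
  {v: True, s: True, x: False}


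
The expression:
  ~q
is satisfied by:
  {q: False}


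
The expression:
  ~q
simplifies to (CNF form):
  ~q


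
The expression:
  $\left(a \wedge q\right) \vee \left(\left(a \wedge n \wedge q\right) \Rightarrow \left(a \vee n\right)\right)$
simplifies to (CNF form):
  $\text{True}$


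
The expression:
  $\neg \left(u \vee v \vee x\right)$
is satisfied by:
  {x: False, u: False, v: False}


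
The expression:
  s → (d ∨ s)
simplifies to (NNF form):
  True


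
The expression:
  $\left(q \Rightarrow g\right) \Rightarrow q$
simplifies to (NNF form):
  $q$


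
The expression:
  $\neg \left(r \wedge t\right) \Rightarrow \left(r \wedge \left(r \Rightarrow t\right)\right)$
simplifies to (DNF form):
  $r \wedge t$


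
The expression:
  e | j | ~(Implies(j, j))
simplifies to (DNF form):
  e | j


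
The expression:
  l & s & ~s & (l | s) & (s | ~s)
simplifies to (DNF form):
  False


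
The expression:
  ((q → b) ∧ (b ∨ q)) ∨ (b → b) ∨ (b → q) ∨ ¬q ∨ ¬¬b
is always true.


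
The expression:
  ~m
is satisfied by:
  {m: False}


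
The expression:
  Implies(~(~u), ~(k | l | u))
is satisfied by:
  {u: False}


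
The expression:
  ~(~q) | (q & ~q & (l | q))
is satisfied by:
  {q: True}


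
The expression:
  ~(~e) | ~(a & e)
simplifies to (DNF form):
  True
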